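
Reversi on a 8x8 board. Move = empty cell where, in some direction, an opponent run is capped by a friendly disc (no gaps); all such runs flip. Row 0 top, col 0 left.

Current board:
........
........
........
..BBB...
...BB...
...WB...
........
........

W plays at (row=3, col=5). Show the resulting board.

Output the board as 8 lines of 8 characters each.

Answer: ........
........
........
..BBBW..
...BW...
...WB...
........
........

Derivation:
Place W at (3,5); scan 8 dirs for brackets.
Dir NW: first cell '.' (not opp) -> no flip
Dir N: first cell '.' (not opp) -> no flip
Dir NE: first cell '.' (not opp) -> no flip
Dir W: opp run (3,4) (3,3) (3,2), next='.' -> no flip
Dir E: first cell '.' (not opp) -> no flip
Dir SW: opp run (4,4) capped by W -> flip
Dir S: first cell '.' (not opp) -> no flip
Dir SE: first cell '.' (not opp) -> no flip
All flips: (4,4)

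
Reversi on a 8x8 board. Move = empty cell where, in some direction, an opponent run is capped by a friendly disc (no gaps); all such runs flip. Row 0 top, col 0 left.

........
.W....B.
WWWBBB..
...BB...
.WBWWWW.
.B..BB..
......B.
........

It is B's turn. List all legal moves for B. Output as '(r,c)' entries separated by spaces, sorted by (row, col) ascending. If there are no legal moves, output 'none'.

(0,0): flips 2 -> legal
(0,1): no bracket -> illegal
(0,2): no bracket -> illegal
(1,0): no bracket -> illegal
(1,2): no bracket -> illegal
(1,3): no bracket -> illegal
(3,0): no bracket -> illegal
(3,1): flips 1 -> legal
(3,2): flips 1 -> legal
(3,5): flips 1 -> legal
(3,6): flips 1 -> legal
(3,7): flips 1 -> legal
(4,0): flips 1 -> legal
(4,7): flips 4 -> legal
(5,0): no bracket -> illegal
(5,2): flips 1 -> legal
(5,3): flips 1 -> legal
(5,6): flips 1 -> legal
(5,7): no bracket -> illegal

Answer: (0,0) (3,1) (3,2) (3,5) (3,6) (3,7) (4,0) (4,7) (5,2) (5,3) (5,6)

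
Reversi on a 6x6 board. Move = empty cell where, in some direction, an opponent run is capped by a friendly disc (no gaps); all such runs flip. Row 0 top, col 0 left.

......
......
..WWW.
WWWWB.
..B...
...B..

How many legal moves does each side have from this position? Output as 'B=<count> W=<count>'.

Answer: B=4 W=5

Derivation:
-- B to move --
(1,1): no bracket -> illegal
(1,2): flips 3 -> legal
(1,3): no bracket -> illegal
(1,4): flips 1 -> legal
(1,5): flips 2 -> legal
(2,0): flips 1 -> legal
(2,1): no bracket -> illegal
(2,5): no bracket -> illegal
(3,5): no bracket -> illegal
(4,0): no bracket -> illegal
(4,1): no bracket -> illegal
(4,3): no bracket -> illegal
(4,4): no bracket -> illegal
B mobility = 4
-- W to move --
(2,5): no bracket -> illegal
(3,5): flips 1 -> legal
(4,1): no bracket -> illegal
(4,3): no bracket -> illegal
(4,4): flips 1 -> legal
(4,5): flips 1 -> legal
(5,1): flips 1 -> legal
(5,2): flips 1 -> legal
(5,4): no bracket -> illegal
W mobility = 5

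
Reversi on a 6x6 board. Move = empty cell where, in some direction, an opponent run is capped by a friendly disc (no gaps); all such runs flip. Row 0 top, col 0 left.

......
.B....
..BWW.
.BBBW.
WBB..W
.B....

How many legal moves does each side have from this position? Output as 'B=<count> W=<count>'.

Answer: B=5 W=5

Derivation:
-- B to move --
(1,2): no bracket -> illegal
(1,3): flips 1 -> legal
(1,4): flips 1 -> legal
(1,5): flips 1 -> legal
(2,5): flips 2 -> legal
(3,0): no bracket -> illegal
(3,5): flips 1 -> legal
(4,3): no bracket -> illegal
(4,4): no bracket -> illegal
(5,0): no bracket -> illegal
(5,4): no bracket -> illegal
(5,5): no bracket -> illegal
B mobility = 5
-- W to move --
(0,0): no bracket -> illegal
(0,1): no bracket -> illegal
(0,2): no bracket -> illegal
(1,0): no bracket -> illegal
(1,2): no bracket -> illegal
(1,3): flips 2 -> legal
(2,0): no bracket -> illegal
(2,1): flips 1 -> legal
(3,0): flips 3 -> legal
(4,3): flips 3 -> legal
(4,4): no bracket -> illegal
(5,0): flips 2 -> legal
(5,2): no bracket -> illegal
(5,3): no bracket -> illegal
W mobility = 5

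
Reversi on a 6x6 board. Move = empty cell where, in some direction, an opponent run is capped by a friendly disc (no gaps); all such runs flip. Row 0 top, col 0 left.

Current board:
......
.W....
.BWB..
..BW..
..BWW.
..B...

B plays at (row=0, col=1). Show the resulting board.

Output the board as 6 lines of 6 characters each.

Place B at (0,1); scan 8 dirs for brackets.
Dir NW: edge -> no flip
Dir N: edge -> no flip
Dir NE: edge -> no flip
Dir W: first cell '.' (not opp) -> no flip
Dir E: first cell '.' (not opp) -> no flip
Dir SW: first cell '.' (not opp) -> no flip
Dir S: opp run (1,1) capped by B -> flip
Dir SE: first cell '.' (not opp) -> no flip
All flips: (1,1)

Answer: .B....
.B....
.BWB..
..BW..
..BWW.
..B...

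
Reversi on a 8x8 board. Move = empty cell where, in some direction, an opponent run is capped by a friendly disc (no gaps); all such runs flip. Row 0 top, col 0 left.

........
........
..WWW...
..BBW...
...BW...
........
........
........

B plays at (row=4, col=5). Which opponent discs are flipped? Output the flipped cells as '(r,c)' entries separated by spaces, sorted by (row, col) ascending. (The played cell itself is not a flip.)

Dir NW: opp run (3,4) (2,3), next='.' -> no flip
Dir N: first cell '.' (not opp) -> no flip
Dir NE: first cell '.' (not opp) -> no flip
Dir W: opp run (4,4) capped by B -> flip
Dir E: first cell '.' (not opp) -> no flip
Dir SW: first cell '.' (not opp) -> no flip
Dir S: first cell '.' (not opp) -> no flip
Dir SE: first cell '.' (not opp) -> no flip

Answer: (4,4)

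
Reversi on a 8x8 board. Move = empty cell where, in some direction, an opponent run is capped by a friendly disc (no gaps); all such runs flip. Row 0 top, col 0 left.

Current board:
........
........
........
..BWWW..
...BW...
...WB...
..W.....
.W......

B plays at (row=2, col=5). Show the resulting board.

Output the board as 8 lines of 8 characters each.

Answer: ........
........
.....B..
..BWBW..
...BW...
...WB...
..W.....
.W......

Derivation:
Place B at (2,5); scan 8 dirs for brackets.
Dir NW: first cell '.' (not opp) -> no flip
Dir N: first cell '.' (not opp) -> no flip
Dir NE: first cell '.' (not opp) -> no flip
Dir W: first cell '.' (not opp) -> no flip
Dir E: first cell '.' (not opp) -> no flip
Dir SW: opp run (3,4) capped by B -> flip
Dir S: opp run (3,5), next='.' -> no flip
Dir SE: first cell '.' (not opp) -> no flip
All flips: (3,4)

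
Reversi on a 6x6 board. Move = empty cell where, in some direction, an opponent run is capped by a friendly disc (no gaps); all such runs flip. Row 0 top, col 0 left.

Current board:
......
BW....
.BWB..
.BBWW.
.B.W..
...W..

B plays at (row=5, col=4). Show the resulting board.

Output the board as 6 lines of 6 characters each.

Place B at (5,4); scan 8 dirs for brackets.
Dir NW: opp run (4,3) capped by B -> flip
Dir N: first cell '.' (not opp) -> no flip
Dir NE: first cell '.' (not opp) -> no flip
Dir W: opp run (5,3), next='.' -> no flip
Dir E: first cell '.' (not opp) -> no flip
Dir SW: edge -> no flip
Dir S: edge -> no flip
Dir SE: edge -> no flip
All flips: (4,3)

Answer: ......
BW....
.BWB..
.BBWW.
.B.B..
...WB.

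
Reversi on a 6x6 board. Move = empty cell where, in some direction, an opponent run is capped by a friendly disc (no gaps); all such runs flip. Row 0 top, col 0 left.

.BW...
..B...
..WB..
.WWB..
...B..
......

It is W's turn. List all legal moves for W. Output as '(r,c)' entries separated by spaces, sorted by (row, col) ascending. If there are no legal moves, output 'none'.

(0,0): flips 1 -> legal
(0,3): no bracket -> illegal
(1,0): no bracket -> illegal
(1,1): no bracket -> illegal
(1,3): no bracket -> illegal
(1,4): flips 1 -> legal
(2,1): no bracket -> illegal
(2,4): flips 1 -> legal
(3,4): flips 1 -> legal
(4,2): no bracket -> illegal
(4,4): flips 1 -> legal
(5,2): no bracket -> illegal
(5,3): no bracket -> illegal
(5,4): flips 1 -> legal

Answer: (0,0) (1,4) (2,4) (3,4) (4,4) (5,4)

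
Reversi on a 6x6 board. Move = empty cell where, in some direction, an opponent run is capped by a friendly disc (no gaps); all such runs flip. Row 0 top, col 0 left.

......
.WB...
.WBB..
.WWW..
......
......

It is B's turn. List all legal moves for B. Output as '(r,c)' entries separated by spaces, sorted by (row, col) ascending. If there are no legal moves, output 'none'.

Answer: (0,0) (1,0) (2,0) (3,0) (4,0) (4,1) (4,2) (4,3) (4,4)

Derivation:
(0,0): flips 1 -> legal
(0,1): no bracket -> illegal
(0,2): no bracket -> illegal
(1,0): flips 1 -> legal
(2,0): flips 1 -> legal
(2,4): no bracket -> illegal
(3,0): flips 1 -> legal
(3,4): no bracket -> illegal
(4,0): flips 1 -> legal
(4,1): flips 1 -> legal
(4,2): flips 1 -> legal
(4,3): flips 1 -> legal
(4,4): flips 1 -> legal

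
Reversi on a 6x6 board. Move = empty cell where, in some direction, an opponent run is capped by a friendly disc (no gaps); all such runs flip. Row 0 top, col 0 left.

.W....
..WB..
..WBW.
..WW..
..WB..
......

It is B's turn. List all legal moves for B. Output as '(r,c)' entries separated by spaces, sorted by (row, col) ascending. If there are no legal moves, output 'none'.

Answer: (1,1) (2,1) (2,5) (3,1) (3,5) (4,1)

Derivation:
(0,0): no bracket -> illegal
(0,2): no bracket -> illegal
(0,3): no bracket -> illegal
(1,0): no bracket -> illegal
(1,1): flips 1 -> legal
(1,4): no bracket -> illegal
(1,5): no bracket -> illegal
(2,1): flips 2 -> legal
(2,5): flips 1 -> legal
(3,1): flips 1 -> legal
(3,4): no bracket -> illegal
(3,5): flips 1 -> legal
(4,1): flips 2 -> legal
(4,4): no bracket -> illegal
(5,1): no bracket -> illegal
(5,2): no bracket -> illegal
(5,3): no bracket -> illegal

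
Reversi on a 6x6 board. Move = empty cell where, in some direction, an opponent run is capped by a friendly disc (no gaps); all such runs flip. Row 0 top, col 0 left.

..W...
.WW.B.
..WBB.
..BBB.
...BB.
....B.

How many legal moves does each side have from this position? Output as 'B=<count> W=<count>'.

-- B to move --
(0,0): flips 2 -> legal
(0,1): flips 1 -> legal
(0,3): no bracket -> illegal
(1,0): no bracket -> illegal
(1,3): no bracket -> illegal
(2,0): no bracket -> illegal
(2,1): flips 1 -> legal
(3,1): no bracket -> illegal
B mobility = 3
-- W to move --
(0,3): no bracket -> illegal
(0,4): no bracket -> illegal
(0,5): no bracket -> illegal
(1,3): no bracket -> illegal
(1,5): no bracket -> illegal
(2,1): no bracket -> illegal
(2,5): flips 2 -> legal
(3,1): no bracket -> illegal
(3,5): no bracket -> illegal
(4,1): no bracket -> illegal
(4,2): flips 1 -> legal
(4,5): flips 2 -> legal
(5,2): no bracket -> illegal
(5,3): no bracket -> illegal
(5,5): flips 2 -> legal
W mobility = 4

Answer: B=3 W=4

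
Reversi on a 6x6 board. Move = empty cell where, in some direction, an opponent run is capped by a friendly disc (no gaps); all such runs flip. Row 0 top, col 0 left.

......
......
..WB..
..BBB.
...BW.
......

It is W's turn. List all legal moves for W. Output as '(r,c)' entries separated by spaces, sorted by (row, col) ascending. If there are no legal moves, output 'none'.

(1,2): no bracket -> illegal
(1,3): no bracket -> illegal
(1,4): no bracket -> illegal
(2,1): no bracket -> illegal
(2,4): flips 2 -> legal
(2,5): no bracket -> illegal
(3,1): no bracket -> illegal
(3,5): no bracket -> illegal
(4,1): no bracket -> illegal
(4,2): flips 2 -> legal
(4,5): no bracket -> illegal
(5,2): no bracket -> illegal
(5,3): no bracket -> illegal
(5,4): no bracket -> illegal

Answer: (2,4) (4,2)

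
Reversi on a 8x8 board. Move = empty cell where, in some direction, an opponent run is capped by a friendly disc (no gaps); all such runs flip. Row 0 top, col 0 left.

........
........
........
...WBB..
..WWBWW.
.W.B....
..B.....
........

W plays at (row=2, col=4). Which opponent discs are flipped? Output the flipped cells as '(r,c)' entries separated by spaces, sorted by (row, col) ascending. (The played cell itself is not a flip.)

Dir NW: first cell '.' (not opp) -> no flip
Dir N: first cell '.' (not opp) -> no flip
Dir NE: first cell '.' (not opp) -> no flip
Dir W: first cell '.' (not opp) -> no flip
Dir E: first cell '.' (not opp) -> no flip
Dir SW: first cell 'W' (not opp) -> no flip
Dir S: opp run (3,4) (4,4), next='.' -> no flip
Dir SE: opp run (3,5) capped by W -> flip

Answer: (3,5)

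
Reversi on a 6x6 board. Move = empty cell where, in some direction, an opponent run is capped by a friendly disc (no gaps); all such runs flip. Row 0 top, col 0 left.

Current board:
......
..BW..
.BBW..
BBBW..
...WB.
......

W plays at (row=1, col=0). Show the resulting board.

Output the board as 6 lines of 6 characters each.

Answer: ......
W.BW..
.WBW..
BBWW..
...WB.
......

Derivation:
Place W at (1,0); scan 8 dirs for brackets.
Dir NW: edge -> no flip
Dir N: first cell '.' (not opp) -> no flip
Dir NE: first cell '.' (not opp) -> no flip
Dir W: edge -> no flip
Dir E: first cell '.' (not opp) -> no flip
Dir SW: edge -> no flip
Dir S: first cell '.' (not opp) -> no flip
Dir SE: opp run (2,1) (3,2) capped by W -> flip
All flips: (2,1) (3,2)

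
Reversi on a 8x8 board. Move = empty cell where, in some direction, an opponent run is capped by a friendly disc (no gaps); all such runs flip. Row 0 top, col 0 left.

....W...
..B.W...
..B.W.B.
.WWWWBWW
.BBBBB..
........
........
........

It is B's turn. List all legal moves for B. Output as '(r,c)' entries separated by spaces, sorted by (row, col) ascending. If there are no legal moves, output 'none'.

(0,3): no bracket -> illegal
(0,5): no bracket -> illegal
(1,3): flips 1 -> legal
(1,5): flips 2 -> legal
(2,0): flips 1 -> legal
(2,1): flips 2 -> legal
(2,3): flips 3 -> legal
(2,5): flips 1 -> legal
(2,7): flips 1 -> legal
(3,0): flips 4 -> legal
(4,0): flips 1 -> legal
(4,6): flips 1 -> legal
(4,7): no bracket -> illegal

Answer: (1,3) (1,5) (2,0) (2,1) (2,3) (2,5) (2,7) (3,0) (4,0) (4,6)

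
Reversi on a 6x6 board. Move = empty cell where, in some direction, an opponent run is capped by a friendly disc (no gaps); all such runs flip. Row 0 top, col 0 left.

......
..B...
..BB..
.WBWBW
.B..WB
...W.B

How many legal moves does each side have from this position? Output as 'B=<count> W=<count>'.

-- B to move --
(2,0): no bracket -> illegal
(2,1): flips 1 -> legal
(2,4): no bracket -> illegal
(2,5): flips 1 -> legal
(3,0): flips 1 -> legal
(4,0): flips 1 -> legal
(4,2): no bracket -> illegal
(4,3): flips 2 -> legal
(5,2): no bracket -> illegal
(5,4): flips 1 -> legal
B mobility = 6
-- W to move --
(0,1): no bracket -> illegal
(0,2): no bracket -> illegal
(0,3): no bracket -> illegal
(1,1): flips 1 -> legal
(1,3): flips 2 -> legal
(1,4): no bracket -> illegal
(2,1): no bracket -> illegal
(2,4): flips 1 -> legal
(2,5): no bracket -> illegal
(3,0): no bracket -> illegal
(4,0): no bracket -> illegal
(4,2): no bracket -> illegal
(4,3): no bracket -> illegal
(5,0): no bracket -> illegal
(5,1): flips 1 -> legal
(5,2): no bracket -> illegal
(5,4): no bracket -> illegal
W mobility = 4

Answer: B=6 W=4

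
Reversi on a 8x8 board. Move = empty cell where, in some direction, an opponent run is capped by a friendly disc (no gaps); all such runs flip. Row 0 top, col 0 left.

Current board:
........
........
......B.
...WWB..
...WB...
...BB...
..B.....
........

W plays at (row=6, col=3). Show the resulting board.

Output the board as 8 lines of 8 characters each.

Place W at (6,3); scan 8 dirs for brackets.
Dir NW: first cell '.' (not opp) -> no flip
Dir N: opp run (5,3) capped by W -> flip
Dir NE: opp run (5,4), next='.' -> no flip
Dir W: opp run (6,2), next='.' -> no flip
Dir E: first cell '.' (not opp) -> no flip
Dir SW: first cell '.' (not opp) -> no flip
Dir S: first cell '.' (not opp) -> no flip
Dir SE: first cell '.' (not opp) -> no flip
All flips: (5,3)

Answer: ........
........
......B.
...WWB..
...WB...
...WB...
..BW....
........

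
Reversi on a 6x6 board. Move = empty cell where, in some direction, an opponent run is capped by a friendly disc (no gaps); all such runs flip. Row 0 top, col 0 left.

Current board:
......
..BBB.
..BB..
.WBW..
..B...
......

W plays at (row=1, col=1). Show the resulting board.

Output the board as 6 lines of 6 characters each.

Answer: ......
.WBBB.
..WB..
.WBW..
..B...
......

Derivation:
Place W at (1,1); scan 8 dirs for brackets.
Dir NW: first cell '.' (not opp) -> no flip
Dir N: first cell '.' (not opp) -> no flip
Dir NE: first cell '.' (not opp) -> no flip
Dir W: first cell '.' (not opp) -> no flip
Dir E: opp run (1,2) (1,3) (1,4), next='.' -> no flip
Dir SW: first cell '.' (not opp) -> no flip
Dir S: first cell '.' (not opp) -> no flip
Dir SE: opp run (2,2) capped by W -> flip
All flips: (2,2)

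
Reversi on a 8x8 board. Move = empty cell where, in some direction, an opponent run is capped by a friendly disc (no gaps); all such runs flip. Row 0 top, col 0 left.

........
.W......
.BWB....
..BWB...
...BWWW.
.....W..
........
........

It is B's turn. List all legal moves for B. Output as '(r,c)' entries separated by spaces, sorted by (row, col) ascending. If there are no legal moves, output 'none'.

(0,0): no bracket -> illegal
(0,1): flips 1 -> legal
(0,2): no bracket -> illegal
(1,0): no bracket -> illegal
(1,2): flips 1 -> legal
(1,3): no bracket -> illegal
(2,0): no bracket -> illegal
(2,4): no bracket -> illegal
(3,1): no bracket -> illegal
(3,5): no bracket -> illegal
(3,6): no bracket -> illegal
(3,7): no bracket -> illegal
(4,2): no bracket -> illegal
(4,7): flips 3 -> legal
(5,3): no bracket -> illegal
(5,4): flips 1 -> legal
(5,6): flips 1 -> legal
(5,7): no bracket -> illegal
(6,4): no bracket -> illegal
(6,5): no bracket -> illegal
(6,6): no bracket -> illegal

Answer: (0,1) (1,2) (4,7) (5,4) (5,6)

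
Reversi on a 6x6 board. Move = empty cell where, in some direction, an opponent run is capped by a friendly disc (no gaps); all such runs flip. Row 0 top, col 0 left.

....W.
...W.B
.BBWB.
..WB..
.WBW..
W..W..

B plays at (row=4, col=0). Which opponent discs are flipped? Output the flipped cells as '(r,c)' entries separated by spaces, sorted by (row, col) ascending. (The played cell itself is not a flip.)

Answer: (4,1)

Derivation:
Dir NW: edge -> no flip
Dir N: first cell '.' (not opp) -> no flip
Dir NE: first cell '.' (not opp) -> no flip
Dir W: edge -> no flip
Dir E: opp run (4,1) capped by B -> flip
Dir SW: edge -> no flip
Dir S: opp run (5,0), next=edge -> no flip
Dir SE: first cell '.' (not opp) -> no flip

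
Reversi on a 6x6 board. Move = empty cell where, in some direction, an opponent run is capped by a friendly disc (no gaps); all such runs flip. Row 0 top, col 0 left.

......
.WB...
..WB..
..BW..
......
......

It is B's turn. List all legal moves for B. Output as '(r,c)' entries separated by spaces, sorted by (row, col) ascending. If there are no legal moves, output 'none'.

(0,0): no bracket -> illegal
(0,1): no bracket -> illegal
(0,2): no bracket -> illegal
(1,0): flips 1 -> legal
(1,3): no bracket -> illegal
(2,0): no bracket -> illegal
(2,1): flips 1 -> legal
(2,4): no bracket -> illegal
(3,1): no bracket -> illegal
(3,4): flips 1 -> legal
(4,2): no bracket -> illegal
(4,3): flips 1 -> legal
(4,4): no bracket -> illegal

Answer: (1,0) (2,1) (3,4) (4,3)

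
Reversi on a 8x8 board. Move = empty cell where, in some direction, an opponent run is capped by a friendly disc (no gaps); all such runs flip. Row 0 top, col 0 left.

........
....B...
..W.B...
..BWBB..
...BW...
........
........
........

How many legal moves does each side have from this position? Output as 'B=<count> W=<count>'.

Answer: B=6 W=7

Derivation:
-- B to move --
(1,1): no bracket -> illegal
(1,2): flips 1 -> legal
(1,3): no bracket -> illegal
(2,1): no bracket -> illegal
(2,3): flips 1 -> legal
(3,1): no bracket -> illegal
(4,2): flips 1 -> legal
(4,5): flips 1 -> legal
(5,3): flips 1 -> legal
(5,4): flips 1 -> legal
(5,5): no bracket -> illegal
B mobility = 6
-- W to move --
(0,3): no bracket -> illegal
(0,4): flips 3 -> legal
(0,5): no bracket -> illegal
(1,3): no bracket -> illegal
(1,5): flips 1 -> legal
(2,1): no bracket -> illegal
(2,3): no bracket -> illegal
(2,5): no bracket -> illegal
(2,6): flips 1 -> legal
(3,1): flips 1 -> legal
(3,6): flips 2 -> legal
(4,1): no bracket -> illegal
(4,2): flips 2 -> legal
(4,5): no bracket -> illegal
(4,6): no bracket -> illegal
(5,2): no bracket -> illegal
(5,3): flips 1 -> legal
(5,4): no bracket -> illegal
W mobility = 7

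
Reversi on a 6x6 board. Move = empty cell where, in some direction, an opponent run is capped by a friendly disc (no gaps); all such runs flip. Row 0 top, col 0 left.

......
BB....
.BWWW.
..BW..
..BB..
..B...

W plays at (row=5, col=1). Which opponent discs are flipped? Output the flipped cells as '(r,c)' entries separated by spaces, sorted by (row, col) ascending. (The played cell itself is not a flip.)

Dir NW: first cell '.' (not opp) -> no flip
Dir N: first cell '.' (not opp) -> no flip
Dir NE: opp run (4,2) capped by W -> flip
Dir W: first cell '.' (not opp) -> no flip
Dir E: opp run (5,2), next='.' -> no flip
Dir SW: edge -> no flip
Dir S: edge -> no flip
Dir SE: edge -> no flip

Answer: (4,2)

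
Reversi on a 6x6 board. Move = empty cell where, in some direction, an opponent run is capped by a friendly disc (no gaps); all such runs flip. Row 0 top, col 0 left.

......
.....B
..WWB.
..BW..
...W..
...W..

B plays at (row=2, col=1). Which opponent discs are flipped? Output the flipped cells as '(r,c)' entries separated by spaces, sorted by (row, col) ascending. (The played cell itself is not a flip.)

Dir NW: first cell '.' (not opp) -> no flip
Dir N: first cell '.' (not opp) -> no flip
Dir NE: first cell '.' (not opp) -> no flip
Dir W: first cell '.' (not opp) -> no flip
Dir E: opp run (2,2) (2,3) capped by B -> flip
Dir SW: first cell '.' (not opp) -> no flip
Dir S: first cell '.' (not opp) -> no flip
Dir SE: first cell 'B' (not opp) -> no flip

Answer: (2,2) (2,3)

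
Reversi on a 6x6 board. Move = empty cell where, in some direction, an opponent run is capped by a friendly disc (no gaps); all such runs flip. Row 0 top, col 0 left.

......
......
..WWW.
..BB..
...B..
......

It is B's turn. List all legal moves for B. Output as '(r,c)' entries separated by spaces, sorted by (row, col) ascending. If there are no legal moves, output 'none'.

Answer: (1,1) (1,2) (1,3) (1,4) (1,5)

Derivation:
(1,1): flips 1 -> legal
(1,2): flips 1 -> legal
(1,3): flips 1 -> legal
(1,4): flips 1 -> legal
(1,5): flips 1 -> legal
(2,1): no bracket -> illegal
(2,5): no bracket -> illegal
(3,1): no bracket -> illegal
(3,4): no bracket -> illegal
(3,5): no bracket -> illegal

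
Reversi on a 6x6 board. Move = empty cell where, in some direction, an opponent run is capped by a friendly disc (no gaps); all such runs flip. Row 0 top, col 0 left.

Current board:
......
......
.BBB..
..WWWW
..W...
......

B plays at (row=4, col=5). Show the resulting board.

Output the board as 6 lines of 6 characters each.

Answer: ......
......
.BBB..
..WWBW
..W..B
......

Derivation:
Place B at (4,5); scan 8 dirs for brackets.
Dir NW: opp run (3,4) capped by B -> flip
Dir N: opp run (3,5), next='.' -> no flip
Dir NE: edge -> no flip
Dir W: first cell '.' (not opp) -> no flip
Dir E: edge -> no flip
Dir SW: first cell '.' (not opp) -> no flip
Dir S: first cell '.' (not opp) -> no flip
Dir SE: edge -> no flip
All flips: (3,4)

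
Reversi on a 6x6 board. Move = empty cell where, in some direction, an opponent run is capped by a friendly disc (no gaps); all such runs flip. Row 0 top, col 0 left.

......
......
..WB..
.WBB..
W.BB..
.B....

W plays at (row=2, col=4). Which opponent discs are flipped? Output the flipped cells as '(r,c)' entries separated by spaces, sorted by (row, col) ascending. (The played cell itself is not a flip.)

Dir NW: first cell '.' (not opp) -> no flip
Dir N: first cell '.' (not opp) -> no flip
Dir NE: first cell '.' (not opp) -> no flip
Dir W: opp run (2,3) capped by W -> flip
Dir E: first cell '.' (not opp) -> no flip
Dir SW: opp run (3,3) (4,2) (5,1), next=edge -> no flip
Dir S: first cell '.' (not opp) -> no flip
Dir SE: first cell '.' (not opp) -> no flip

Answer: (2,3)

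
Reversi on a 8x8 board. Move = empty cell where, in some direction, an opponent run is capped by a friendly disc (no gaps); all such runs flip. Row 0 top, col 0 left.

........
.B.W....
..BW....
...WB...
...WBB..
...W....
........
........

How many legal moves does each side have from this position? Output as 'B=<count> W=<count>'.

Answer: B=7 W=8

Derivation:
-- B to move --
(0,2): no bracket -> illegal
(0,3): no bracket -> illegal
(0,4): flips 1 -> legal
(1,2): flips 1 -> legal
(1,4): no bracket -> illegal
(2,4): flips 1 -> legal
(3,2): flips 1 -> legal
(4,2): flips 1 -> legal
(5,2): flips 1 -> legal
(5,4): no bracket -> illegal
(6,2): flips 1 -> legal
(6,3): no bracket -> illegal
(6,4): no bracket -> illegal
B mobility = 7
-- W to move --
(0,0): flips 2 -> legal
(0,1): no bracket -> illegal
(0,2): no bracket -> illegal
(1,0): no bracket -> illegal
(1,2): no bracket -> illegal
(2,0): no bracket -> illegal
(2,1): flips 1 -> legal
(2,4): no bracket -> illegal
(2,5): flips 1 -> legal
(3,1): flips 1 -> legal
(3,2): no bracket -> illegal
(3,5): flips 2 -> legal
(3,6): no bracket -> illegal
(4,6): flips 2 -> legal
(5,4): no bracket -> illegal
(5,5): flips 1 -> legal
(5,6): flips 2 -> legal
W mobility = 8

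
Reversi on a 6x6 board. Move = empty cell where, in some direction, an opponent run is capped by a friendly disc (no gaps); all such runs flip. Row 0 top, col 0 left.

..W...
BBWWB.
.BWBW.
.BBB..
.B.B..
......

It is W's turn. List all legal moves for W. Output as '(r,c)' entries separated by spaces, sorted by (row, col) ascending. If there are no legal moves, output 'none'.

Answer: (0,0) (0,4) (1,5) (2,0) (3,0) (3,4) (4,0) (4,2) (4,4) (5,3)

Derivation:
(0,0): flips 1 -> legal
(0,1): no bracket -> illegal
(0,3): no bracket -> illegal
(0,4): flips 1 -> legal
(0,5): no bracket -> illegal
(1,5): flips 1 -> legal
(2,0): flips 2 -> legal
(2,5): no bracket -> illegal
(3,0): flips 1 -> legal
(3,4): flips 1 -> legal
(4,0): flips 1 -> legal
(4,2): flips 2 -> legal
(4,4): flips 1 -> legal
(5,0): no bracket -> illegal
(5,1): no bracket -> illegal
(5,2): no bracket -> illegal
(5,3): flips 3 -> legal
(5,4): no bracket -> illegal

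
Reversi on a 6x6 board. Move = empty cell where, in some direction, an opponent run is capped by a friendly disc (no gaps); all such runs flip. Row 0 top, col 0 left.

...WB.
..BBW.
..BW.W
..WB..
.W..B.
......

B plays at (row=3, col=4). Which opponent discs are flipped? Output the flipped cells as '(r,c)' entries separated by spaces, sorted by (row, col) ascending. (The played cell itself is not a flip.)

Answer: (2,3)

Derivation:
Dir NW: opp run (2,3) capped by B -> flip
Dir N: first cell '.' (not opp) -> no flip
Dir NE: opp run (2,5), next=edge -> no flip
Dir W: first cell 'B' (not opp) -> no flip
Dir E: first cell '.' (not opp) -> no flip
Dir SW: first cell '.' (not opp) -> no flip
Dir S: first cell 'B' (not opp) -> no flip
Dir SE: first cell '.' (not opp) -> no flip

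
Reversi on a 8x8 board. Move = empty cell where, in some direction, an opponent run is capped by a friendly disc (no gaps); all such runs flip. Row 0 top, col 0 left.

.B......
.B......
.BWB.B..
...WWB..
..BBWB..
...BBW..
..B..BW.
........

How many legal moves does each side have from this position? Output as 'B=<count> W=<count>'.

Answer: B=5 W=18

Derivation:
-- B to move --
(1,2): no bracket -> illegal
(1,3): no bracket -> illegal
(2,4): flips 3 -> legal
(3,1): no bracket -> illegal
(3,2): flips 2 -> legal
(4,6): no bracket -> illegal
(5,6): flips 1 -> legal
(5,7): no bracket -> illegal
(6,4): no bracket -> illegal
(6,7): flips 1 -> legal
(7,5): no bracket -> illegal
(7,6): no bracket -> illegal
(7,7): flips 5 -> legal
B mobility = 5
-- W to move --
(0,0): flips 1 -> legal
(0,2): no bracket -> illegal
(1,0): no bracket -> illegal
(1,2): flips 1 -> legal
(1,3): flips 1 -> legal
(1,4): no bracket -> illegal
(1,5): flips 3 -> legal
(1,6): flips 1 -> legal
(2,0): flips 1 -> legal
(2,4): flips 1 -> legal
(2,6): flips 1 -> legal
(3,0): no bracket -> illegal
(3,1): no bracket -> illegal
(3,2): no bracket -> illegal
(3,6): flips 1 -> legal
(4,1): flips 2 -> legal
(4,6): flips 1 -> legal
(5,1): flips 1 -> legal
(5,2): flips 3 -> legal
(5,6): flips 1 -> legal
(6,1): no bracket -> illegal
(6,3): flips 2 -> legal
(6,4): flips 2 -> legal
(7,1): flips 2 -> legal
(7,2): no bracket -> illegal
(7,3): no bracket -> illegal
(7,4): no bracket -> illegal
(7,5): flips 1 -> legal
(7,6): no bracket -> illegal
W mobility = 18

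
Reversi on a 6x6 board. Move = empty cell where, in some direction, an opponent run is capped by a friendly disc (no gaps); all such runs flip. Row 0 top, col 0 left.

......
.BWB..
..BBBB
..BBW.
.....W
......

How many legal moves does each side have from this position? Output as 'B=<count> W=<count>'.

-- B to move --
(0,1): flips 1 -> legal
(0,2): flips 1 -> legal
(0,3): no bracket -> illegal
(2,1): no bracket -> illegal
(3,5): flips 1 -> legal
(4,3): flips 1 -> legal
(4,4): flips 1 -> legal
(5,4): no bracket -> illegal
(5,5): no bracket -> illegal
B mobility = 5
-- W to move --
(0,0): no bracket -> illegal
(0,1): no bracket -> illegal
(0,2): no bracket -> illegal
(0,3): no bracket -> illegal
(0,4): no bracket -> illegal
(1,0): flips 1 -> legal
(1,4): flips 2 -> legal
(1,5): no bracket -> illegal
(2,0): no bracket -> illegal
(2,1): no bracket -> illegal
(3,1): flips 2 -> legal
(3,5): no bracket -> illegal
(4,1): no bracket -> illegal
(4,2): flips 2 -> legal
(4,3): no bracket -> illegal
(4,4): no bracket -> illegal
W mobility = 4

Answer: B=5 W=4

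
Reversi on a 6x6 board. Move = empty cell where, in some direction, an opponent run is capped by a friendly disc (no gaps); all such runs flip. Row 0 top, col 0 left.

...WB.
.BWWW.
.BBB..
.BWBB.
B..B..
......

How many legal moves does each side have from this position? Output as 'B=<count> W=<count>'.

-- B to move --
(0,1): flips 1 -> legal
(0,2): flips 2 -> legal
(0,5): flips 1 -> legal
(1,5): flips 3 -> legal
(2,4): flips 1 -> legal
(2,5): no bracket -> illegal
(4,1): flips 1 -> legal
(4,2): flips 1 -> legal
B mobility = 7
-- W to move --
(0,0): no bracket -> illegal
(0,1): no bracket -> illegal
(0,2): no bracket -> illegal
(0,5): flips 1 -> legal
(1,0): flips 2 -> legal
(1,5): no bracket -> illegal
(2,0): no bracket -> illegal
(2,4): no bracket -> illegal
(2,5): no bracket -> illegal
(3,0): flips 2 -> legal
(3,5): flips 2 -> legal
(4,1): no bracket -> illegal
(4,2): no bracket -> illegal
(4,4): no bracket -> illegal
(4,5): flips 2 -> legal
(5,0): no bracket -> illegal
(5,1): no bracket -> illegal
(5,2): no bracket -> illegal
(5,3): flips 3 -> legal
(5,4): flips 1 -> legal
W mobility = 7

Answer: B=7 W=7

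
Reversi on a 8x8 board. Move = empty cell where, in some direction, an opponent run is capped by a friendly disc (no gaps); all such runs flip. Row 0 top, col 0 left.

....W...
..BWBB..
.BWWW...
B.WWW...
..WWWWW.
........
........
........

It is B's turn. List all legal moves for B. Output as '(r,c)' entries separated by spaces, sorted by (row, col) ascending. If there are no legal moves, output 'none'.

Answer: (2,5) (4,1) (5,1) (5,2) (5,4) (5,6)

Derivation:
(0,2): no bracket -> illegal
(0,3): no bracket -> illegal
(0,5): no bracket -> illegal
(1,1): no bracket -> illegal
(2,5): flips 3 -> legal
(3,1): no bracket -> illegal
(3,5): no bracket -> illegal
(3,6): no bracket -> illegal
(3,7): no bracket -> illegal
(4,1): flips 2 -> legal
(4,7): no bracket -> illegal
(5,1): flips 3 -> legal
(5,2): flips 3 -> legal
(5,3): no bracket -> illegal
(5,4): flips 5 -> legal
(5,5): no bracket -> illegal
(5,6): flips 3 -> legal
(5,7): no bracket -> illegal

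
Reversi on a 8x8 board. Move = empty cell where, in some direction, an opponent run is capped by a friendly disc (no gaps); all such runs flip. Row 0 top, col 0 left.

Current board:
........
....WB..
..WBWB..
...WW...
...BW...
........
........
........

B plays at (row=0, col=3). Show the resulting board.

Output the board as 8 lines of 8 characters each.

Answer: ...B....
....BB..
..WBWB..
...WW...
...BW...
........
........
........

Derivation:
Place B at (0,3); scan 8 dirs for brackets.
Dir NW: edge -> no flip
Dir N: edge -> no flip
Dir NE: edge -> no flip
Dir W: first cell '.' (not opp) -> no flip
Dir E: first cell '.' (not opp) -> no flip
Dir SW: first cell '.' (not opp) -> no flip
Dir S: first cell '.' (not opp) -> no flip
Dir SE: opp run (1,4) capped by B -> flip
All flips: (1,4)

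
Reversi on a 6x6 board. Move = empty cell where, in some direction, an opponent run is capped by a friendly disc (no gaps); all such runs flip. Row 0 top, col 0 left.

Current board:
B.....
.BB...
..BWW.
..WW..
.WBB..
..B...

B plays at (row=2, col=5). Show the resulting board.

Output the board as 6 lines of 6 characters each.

Place B at (2,5); scan 8 dirs for brackets.
Dir NW: first cell '.' (not opp) -> no flip
Dir N: first cell '.' (not opp) -> no flip
Dir NE: edge -> no flip
Dir W: opp run (2,4) (2,3) capped by B -> flip
Dir E: edge -> no flip
Dir SW: first cell '.' (not opp) -> no flip
Dir S: first cell '.' (not opp) -> no flip
Dir SE: edge -> no flip
All flips: (2,3) (2,4)

Answer: B.....
.BB...
..BBBB
..WW..
.WBB..
..B...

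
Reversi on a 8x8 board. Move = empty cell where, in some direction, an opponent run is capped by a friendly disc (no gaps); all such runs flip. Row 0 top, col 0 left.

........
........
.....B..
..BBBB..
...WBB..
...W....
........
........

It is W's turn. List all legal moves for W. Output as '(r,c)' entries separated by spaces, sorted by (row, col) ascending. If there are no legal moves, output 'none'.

Answer: (1,6) (2,1) (2,3) (2,6) (4,6)

Derivation:
(1,4): no bracket -> illegal
(1,5): no bracket -> illegal
(1,6): flips 2 -> legal
(2,1): flips 1 -> legal
(2,2): no bracket -> illegal
(2,3): flips 1 -> legal
(2,4): no bracket -> illegal
(2,6): flips 2 -> legal
(3,1): no bracket -> illegal
(3,6): no bracket -> illegal
(4,1): no bracket -> illegal
(4,2): no bracket -> illegal
(4,6): flips 2 -> legal
(5,4): no bracket -> illegal
(5,5): no bracket -> illegal
(5,6): no bracket -> illegal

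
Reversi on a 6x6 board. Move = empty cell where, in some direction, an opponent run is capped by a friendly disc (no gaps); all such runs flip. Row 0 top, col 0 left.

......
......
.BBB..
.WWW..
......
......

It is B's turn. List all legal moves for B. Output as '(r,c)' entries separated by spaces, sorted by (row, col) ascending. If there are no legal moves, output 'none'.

(2,0): no bracket -> illegal
(2,4): no bracket -> illegal
(3,0): no bracket -> illegal
(3,4): no bracket -> illegal
(4,0): flips 1 -> legal
(4,1): flips 2 -> legal
(4,2): flips 1 -> legal
(4,3): flips 2 -> legal
(4,4): flips 1 -> legal

Answer: (4,0) (4,1) (4,2) (4,3) (4,4)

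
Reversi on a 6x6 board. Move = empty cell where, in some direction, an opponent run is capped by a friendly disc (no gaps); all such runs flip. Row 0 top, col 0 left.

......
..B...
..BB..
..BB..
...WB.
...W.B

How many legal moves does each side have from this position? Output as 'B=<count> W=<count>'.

-- B to move --
(3,4): no bracket -> illegal
(4,2): flips 1 -> legal
(5,2): no bracket -> illegal
(5,4): flips 1 -> legal
B mobility = 2
-- W to move --
(0,1): no bracket -> illegal
(0,2): no bracket -> illegal
(0,3): no bracket -> illegal
(1,1): no bracket -> illegal
(1,3): flips 2 -> legal
(1,4): no bracket -> illegal
(2,1): flips 1 -> legal
(2,4): no bracket -> illegal
(3,1): no bracket -> illegal
(3,4): no bracket -> illegal
(3,5): flips 1 -> legal
(4,1): no bracket -> illegal
(4,2): no bracket -> illegal
(4,5): flips 1 -> legal
(5,4): no bracket -> illegal
W mobility = 4

Answer: B=2 W=4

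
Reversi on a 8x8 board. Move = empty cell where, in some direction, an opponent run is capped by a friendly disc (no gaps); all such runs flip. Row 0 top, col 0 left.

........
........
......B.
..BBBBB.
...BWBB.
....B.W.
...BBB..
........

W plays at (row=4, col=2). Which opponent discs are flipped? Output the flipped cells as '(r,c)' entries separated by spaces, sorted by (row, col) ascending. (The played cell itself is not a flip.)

Answer: (4,3)

Derivation:
Dir NW: first cell '.' (not opp) -> no flip
Dir N: opp run (3,2), next='.' -> no flip
Dir NE: opp run (3,3), next='.' -> no flip
Dir W: first cell '.' (not opp) -> no flip
Dir E: opp run (4,3) capped by W -> flip
Dir SW: first cell '.' (not opp) -> no flip
Dir S: first cell '.' (not opp) -> no flip
Dir SE: first cell '.' (not opp) -> no flip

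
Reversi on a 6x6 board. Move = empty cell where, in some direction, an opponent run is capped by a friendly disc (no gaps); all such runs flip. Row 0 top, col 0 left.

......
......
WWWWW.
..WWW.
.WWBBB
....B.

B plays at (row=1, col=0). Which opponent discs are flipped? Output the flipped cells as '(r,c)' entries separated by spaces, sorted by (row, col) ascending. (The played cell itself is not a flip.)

Answer: (2,1) (3,2)

Derivation:
Dir NW: edge -> no flip
Dir N: first cell '.' (not opp) -> no flip
Dir NE: first cell '.' (not opp) -> no flip
Dir W: edge -> no flip
Dir E: first cell '.' (not opp) -> no flip
Dir SW: edge -> no flip
Dir S: opp run (2,0), next='.' -> no flip
Dir SE: opp run (2,1) (3,2) capped by B -> flip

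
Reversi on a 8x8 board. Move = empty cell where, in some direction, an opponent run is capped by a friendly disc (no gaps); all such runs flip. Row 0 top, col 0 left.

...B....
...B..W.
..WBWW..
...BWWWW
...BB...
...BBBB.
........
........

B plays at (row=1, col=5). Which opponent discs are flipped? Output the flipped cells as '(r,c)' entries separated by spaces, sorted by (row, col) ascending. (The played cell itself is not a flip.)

Dir NW: first cell '.' (not opp) -> no flip
Dir N: first cell '.' (not opp) -> no flip
Dir NE: first cell '.' (not opp) -> no flip
Dir W: first cell '.' (not opp) -> no flip
Dir E: opp run (1,6), next='.' -> no flip
Dir SW: opp run (2,4) capped by B -> flip
Dir S: opp run (2,5) (3,5), next='.' -> no flip
Dir SE: first cell '.' (not opp) -> no flip

Answer: (2,4)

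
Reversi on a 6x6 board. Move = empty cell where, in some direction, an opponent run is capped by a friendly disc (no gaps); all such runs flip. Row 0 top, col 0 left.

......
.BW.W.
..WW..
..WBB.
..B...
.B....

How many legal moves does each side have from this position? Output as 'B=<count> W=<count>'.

-- B to move --
(0,1): flips 2 -> legal
(0,2): flips 3 -> legal
(0,3): no bracket -> illegal
(0,4): no bracket -> illegal
(0,5): no bracket -> illegal
(1,3): flips 2 -> legal
(1,5): no bracket -> illegal
(2,1): no bracket -> illegal
(2,4): no bracket -> illegal
(2,5): no bracket -> illegal
(3,1): flips 1 -> legal
(4,1): no bracket -> illegal
(4,3): no bracket -> illegal
B mobility = 4
-- W to move --
(0,0): flips 1 -> legal
(0,1): no bracket -> illegal
(0,2): no bracket -> illegal
(1,0): flips 1 -> legal
(2,0): no bracket -> illegal
(2,1): no bracket -> illegal
(2,4): no bracket -> illegal
(2,5): no bracket -> illegal
(3,1): no bracket -> illegal
(3,5): flips 2 -> legal
(4,0): no bracket -> illegal
(4,1): no bracket -> illegal
(4,3): flips 1 -> legal
(4,4): flips 1 -> legal
(4,5): flips 1 -> legal
(5,0): no bracket -> illegal
(5,2): flips 1 -> legal
(5,3): no bracket -> illegal
W mobility = 7

Answer: B=4 W=7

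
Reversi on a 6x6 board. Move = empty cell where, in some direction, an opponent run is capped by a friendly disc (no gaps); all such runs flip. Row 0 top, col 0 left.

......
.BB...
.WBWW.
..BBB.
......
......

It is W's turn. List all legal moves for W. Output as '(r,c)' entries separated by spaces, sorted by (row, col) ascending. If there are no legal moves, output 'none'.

(0,0): no bracket -> illegal
(0,1): flips 2 -> legal
(0,2): no bracket -> illegal
(0,3): flips 1 -> legal
(1,0): no bracket -> illegal
(1,3): no bracket -> illegal
(2,0): no bracket -> illegal
(2,5): no bracket -> illegal
(3,1): no bracket -> illegal
(3,5): no bracket -> illegal
(4,1): flips 1 -> legal
(4,2): flips 1 -> legal
(4,3): flips 2 -> legal
(4,4): flips 1 -> legal
(4,5): flips 1 -> legal

Answer: (0,1) (0,3) (4,1) (4,2) (4,3) (4,4) (4,5)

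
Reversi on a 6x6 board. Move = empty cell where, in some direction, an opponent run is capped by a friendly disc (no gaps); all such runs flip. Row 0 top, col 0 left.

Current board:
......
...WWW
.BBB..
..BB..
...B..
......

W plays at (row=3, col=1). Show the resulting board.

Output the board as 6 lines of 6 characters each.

Place W at (3,1); scan 8 dirs for brackets.
Dir NW: first cell '.' (not opp) -> no flip
Dir N: opp run (2,1), next='.' -> no flip
Dir NE: opp run (2,2) capped by W -> flip
Dir W: first cell '.' (not opp) -> no flip
Dir E: opp run (3,2) (3,3), next='.' -> no flip
Dir SW: first cell '.' (not opp) -> no flip
Dir S: first cell '.' (not opp) -> no flip
Dir SE: first cell '.' (not opp) -> no flip
All flips: (2,2)

Answer: ......
...WWW
.BWB..
.WBB..
...B..
......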